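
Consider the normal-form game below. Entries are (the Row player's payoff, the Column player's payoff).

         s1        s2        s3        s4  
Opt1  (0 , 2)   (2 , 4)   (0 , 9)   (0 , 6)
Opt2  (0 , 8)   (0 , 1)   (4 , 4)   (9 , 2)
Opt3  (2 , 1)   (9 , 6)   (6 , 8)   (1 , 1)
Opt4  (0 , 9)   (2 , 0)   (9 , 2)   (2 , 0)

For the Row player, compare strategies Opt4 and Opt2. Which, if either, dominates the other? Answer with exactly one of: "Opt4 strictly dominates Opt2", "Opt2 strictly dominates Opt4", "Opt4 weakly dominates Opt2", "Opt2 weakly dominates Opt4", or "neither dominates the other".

Opt4's payoffs vs Opt2's, by the Column player's action — s1: 0=0, s2: 2>0, s3: 9>4, s4: 2<9.
Opt4 does better at s2, s3 but worse at s4; neither strategy dominates the other.

neither dominates the other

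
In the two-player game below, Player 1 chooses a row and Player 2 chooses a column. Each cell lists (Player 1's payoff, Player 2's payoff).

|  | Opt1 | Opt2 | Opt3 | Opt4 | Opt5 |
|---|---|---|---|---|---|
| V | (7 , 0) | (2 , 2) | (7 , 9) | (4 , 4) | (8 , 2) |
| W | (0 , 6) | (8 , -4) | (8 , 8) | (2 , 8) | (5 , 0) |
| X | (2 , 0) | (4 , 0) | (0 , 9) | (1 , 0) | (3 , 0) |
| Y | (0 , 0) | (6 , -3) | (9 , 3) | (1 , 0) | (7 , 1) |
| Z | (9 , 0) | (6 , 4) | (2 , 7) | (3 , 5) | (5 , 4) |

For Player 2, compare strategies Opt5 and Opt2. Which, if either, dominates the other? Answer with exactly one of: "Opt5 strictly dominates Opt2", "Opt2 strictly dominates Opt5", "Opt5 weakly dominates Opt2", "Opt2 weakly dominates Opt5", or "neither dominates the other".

Opt5 weakly dominates Opt2

Opt5's payoffs vs Opt2's, by Player 1's action — V: 2=2, W: 0>-4, X: 0=0, Y: 1>-3, Z: 4=4.
Opt5 is at least as good everywhere and strictly better somewhere (tied only at V, X, Z), so Opt5 weakly but not strictly dominates Opt2.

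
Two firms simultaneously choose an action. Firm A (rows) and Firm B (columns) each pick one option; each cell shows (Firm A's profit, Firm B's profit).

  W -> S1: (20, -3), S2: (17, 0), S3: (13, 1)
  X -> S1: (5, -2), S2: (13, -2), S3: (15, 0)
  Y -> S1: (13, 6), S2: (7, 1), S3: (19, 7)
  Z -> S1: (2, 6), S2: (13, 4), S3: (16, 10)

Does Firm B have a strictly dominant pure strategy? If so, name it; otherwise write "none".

S3

S3 vs S1: W: 1>-3, X: 0>-2, Y: 7>6, Z: 10>6.
S3 vs S2: W: 1>0, X: 0>-2, Y: 7>1, Z: 10>4.
S3 strictly beats every other strategy against every opponent action, so it is strictly dominant.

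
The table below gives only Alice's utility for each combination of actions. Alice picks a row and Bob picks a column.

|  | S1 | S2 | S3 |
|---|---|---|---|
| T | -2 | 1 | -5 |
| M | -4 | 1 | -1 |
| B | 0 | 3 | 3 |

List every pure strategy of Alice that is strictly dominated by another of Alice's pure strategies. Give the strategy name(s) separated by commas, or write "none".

T is strictly dominated by B (S1: 0>-2, S2: 3>1, S3: 3>-5).
M is strictly dominated by B (S1: 0>-4, S2: 3>1, S3: 3>-1).
Nothing dominates B: T at S1 (0>-2); M at S1 (0>-4).

T, M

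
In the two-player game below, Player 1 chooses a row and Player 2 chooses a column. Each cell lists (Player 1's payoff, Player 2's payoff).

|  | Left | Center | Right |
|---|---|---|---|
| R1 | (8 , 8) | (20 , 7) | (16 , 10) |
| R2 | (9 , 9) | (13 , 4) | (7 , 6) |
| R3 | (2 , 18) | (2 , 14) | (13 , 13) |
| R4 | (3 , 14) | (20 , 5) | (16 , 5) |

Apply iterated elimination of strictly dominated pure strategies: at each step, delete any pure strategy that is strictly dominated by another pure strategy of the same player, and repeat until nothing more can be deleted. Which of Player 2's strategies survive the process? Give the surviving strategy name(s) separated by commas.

Left, Right

Row R3 is eliminated: R1 beats it against every remaining column (Left: 8>2, Center: 20>2, Right: 16>13).
Column Center is eliminated: Left beats it against every remaining row (R1: 8>7, R2: 9>4, R4: 14>5).
Among the remaining strategies, none is strictly dominated by another pure strategy of the same player, so the elimination stops.
Surviving strategies — Player 1: {R1, R2, R4}; Player 2: {Left, Right}.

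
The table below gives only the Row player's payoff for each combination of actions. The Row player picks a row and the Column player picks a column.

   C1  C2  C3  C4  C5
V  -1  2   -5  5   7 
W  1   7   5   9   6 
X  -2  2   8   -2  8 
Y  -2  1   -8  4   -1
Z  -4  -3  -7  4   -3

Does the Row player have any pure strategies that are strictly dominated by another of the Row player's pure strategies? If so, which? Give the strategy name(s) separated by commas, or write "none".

Y, Z

V is not dominated — it holds its own against W at C5 (7>6); X at C1 (-1>-2); Y at C1 (-1>-2); Z at C1 (-1>-4).
W is not dominated — it holds its own against V at C1 (1>-1); X at C1 (1>-2); Y at C1 (1>-2); Z at C1 (1>-4).
Nothing dominates X: V at C2 (2=2); W at C3 (8>5); Y at C1 (-2=-2); Z at C1 (-2>-4).
V strictly dominates Y — C1: -1>-2, C2: 2>1, C3: -5>-8, C4: 5>4, C5: 7>-1.
Z is strictly dominated by V (C1: -1>-4, C2: 2>-3, C3: -5>-7, C4: 5>4, C5: 7>-3).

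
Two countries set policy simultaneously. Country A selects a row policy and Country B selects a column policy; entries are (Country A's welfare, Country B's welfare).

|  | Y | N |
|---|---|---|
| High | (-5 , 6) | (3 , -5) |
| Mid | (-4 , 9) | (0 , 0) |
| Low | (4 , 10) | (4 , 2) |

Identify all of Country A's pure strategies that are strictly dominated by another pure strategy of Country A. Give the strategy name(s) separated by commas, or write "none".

High is strictly dominated by Low (Y: 4>-5, N: 4>3).
Mid is strictly dominated by Low (Y: 4>-4, N: 4>0).
Low: no other strategy beats it everywhere (High at Y (4>-5); Mid at Y (4>-4)).

High, Mid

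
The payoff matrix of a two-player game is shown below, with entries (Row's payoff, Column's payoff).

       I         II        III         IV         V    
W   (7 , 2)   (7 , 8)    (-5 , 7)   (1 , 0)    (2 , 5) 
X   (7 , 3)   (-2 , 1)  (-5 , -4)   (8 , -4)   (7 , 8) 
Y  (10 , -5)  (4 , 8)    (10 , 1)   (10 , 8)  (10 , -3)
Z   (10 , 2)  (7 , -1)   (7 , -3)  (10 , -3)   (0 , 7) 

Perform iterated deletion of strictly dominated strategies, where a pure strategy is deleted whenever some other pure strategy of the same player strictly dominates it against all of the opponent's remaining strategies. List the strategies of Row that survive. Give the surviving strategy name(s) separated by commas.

Row's strategy X is strictly dominated by Y (I: 10>7, II: 4>-2, III: 10>-5, IV: 10>8, V: 10>7) and is removed.
Column I is eliminated: V beats it against every remaining row (W: 5>2, Y: -3>-5, Z: 7>2).
For Column, II strictly dominates III on the remaining rows (W: 8>7, Y: 8>1, Z: -1>-3); eliminate III.
Among the remaining strategies, none is strictly dominated by another pure strategy of the same player, so the elimination stops.
Surviving strategies — Row: {W, Y, Z}; Column: {II, IV, V}.

W, Y, Z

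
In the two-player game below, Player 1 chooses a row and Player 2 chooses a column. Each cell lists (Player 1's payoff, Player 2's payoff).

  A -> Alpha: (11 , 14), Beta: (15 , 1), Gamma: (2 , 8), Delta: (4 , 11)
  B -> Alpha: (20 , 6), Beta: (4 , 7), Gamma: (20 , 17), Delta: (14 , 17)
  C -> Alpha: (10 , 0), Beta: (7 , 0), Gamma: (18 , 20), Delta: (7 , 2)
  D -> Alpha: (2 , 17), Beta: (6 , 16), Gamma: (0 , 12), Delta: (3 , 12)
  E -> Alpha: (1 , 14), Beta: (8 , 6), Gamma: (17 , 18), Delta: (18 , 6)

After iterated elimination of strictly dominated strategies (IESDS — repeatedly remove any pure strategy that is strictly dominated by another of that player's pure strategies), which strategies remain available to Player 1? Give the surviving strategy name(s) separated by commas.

B, E

For Player 1, A strictly dominates D on the remaining columns (Alpha: 11>2, Beta: 15>6, Gamma: 2>0, Delta: 4>3); eliminate D.
Player 2's strategy Beta is strictly dominated by Gamma (A: 8>1, B: 17>7, C: 20>0, E: 18>6) and is removed.
Player 1's strategy A is strictly dominated by B (Alpha: 20>11, Gamma: 20>2, Delta: 14>4) and is removed.
For Player 1, B strictly dominates C on the remaining columns (Alpha: 20>10, Gamma: 20>18, Delta: 14>7); eliminate C.
Player 2's strategy Alpha is strictly dominated by Gamma (B: 17>6, E: 18>14) and is removed.
Among the remaining strategies, none is strictly dominated by another pure strategy of the same player, so the elimination stops.
Surviving strategies — Player 1: {B, E}; Player 2: {Gamma, Delta}.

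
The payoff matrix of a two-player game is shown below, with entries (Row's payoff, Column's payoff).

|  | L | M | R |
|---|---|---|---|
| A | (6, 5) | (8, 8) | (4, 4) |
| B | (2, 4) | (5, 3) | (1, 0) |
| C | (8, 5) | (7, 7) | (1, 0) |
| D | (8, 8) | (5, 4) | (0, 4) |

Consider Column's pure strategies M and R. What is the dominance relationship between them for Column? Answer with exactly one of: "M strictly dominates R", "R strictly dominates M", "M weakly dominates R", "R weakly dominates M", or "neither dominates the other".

M's payoffs vs R's, by Row's action — A: 8>4, B: 3>0, C: 7>0, D: 4=4.
M is at least as good everywhere and strictly better somewhere (tied only at D), so M weakly but not strictly dominates R.

M weakly dominates R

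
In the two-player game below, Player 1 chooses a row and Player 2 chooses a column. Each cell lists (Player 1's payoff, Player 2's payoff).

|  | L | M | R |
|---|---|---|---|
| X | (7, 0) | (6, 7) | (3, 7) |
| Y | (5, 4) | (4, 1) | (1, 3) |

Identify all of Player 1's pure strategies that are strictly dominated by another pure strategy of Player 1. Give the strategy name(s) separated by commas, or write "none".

Y

X: no other strategy beats it everywhere (Y at L (7>5)).
Y is strictly dominated by X (L: 7>5, M: 6>4, R: 3>1).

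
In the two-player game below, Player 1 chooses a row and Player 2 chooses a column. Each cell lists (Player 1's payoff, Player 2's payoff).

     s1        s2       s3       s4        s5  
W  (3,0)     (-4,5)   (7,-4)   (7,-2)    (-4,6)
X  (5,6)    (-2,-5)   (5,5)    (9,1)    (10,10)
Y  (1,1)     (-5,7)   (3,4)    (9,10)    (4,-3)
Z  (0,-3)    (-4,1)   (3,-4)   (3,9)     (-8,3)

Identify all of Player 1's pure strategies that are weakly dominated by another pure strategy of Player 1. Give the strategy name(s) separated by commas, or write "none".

Y, Z

W is not dominated — it holds its own against X at s3 (7>5); Y at s1 (3>1); Z at s1 (3>0).
X is not dominated — it holds its own against W at s1 (5>3); Y at s1 (5>1); Z at s1 (5>0).
Y is weakly dominated by X (s1: 5>1, s2: -2>-5, s3: 5>3, s4: 9=9, s5: 10>4).
Z is weakly dominated by W (s1: 3>0, s2: -4=-4, s3: 7>3, s4: 7>3, s5: -4>-8).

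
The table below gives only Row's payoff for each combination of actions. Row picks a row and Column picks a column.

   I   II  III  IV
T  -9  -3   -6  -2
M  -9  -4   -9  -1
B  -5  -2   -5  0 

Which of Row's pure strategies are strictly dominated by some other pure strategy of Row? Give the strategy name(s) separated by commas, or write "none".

T is strictly dominated by B (I: -5>-9, II: -2>-3, III: -5>-6, IV: 0>-2).
M is strictly dominated by B (I: -5>-9, II: -2>-4, III: -5>-9, IV: 0>-1).
Nothing dominates B: T at I (-5>-9); M at I (-5>-9).

T, M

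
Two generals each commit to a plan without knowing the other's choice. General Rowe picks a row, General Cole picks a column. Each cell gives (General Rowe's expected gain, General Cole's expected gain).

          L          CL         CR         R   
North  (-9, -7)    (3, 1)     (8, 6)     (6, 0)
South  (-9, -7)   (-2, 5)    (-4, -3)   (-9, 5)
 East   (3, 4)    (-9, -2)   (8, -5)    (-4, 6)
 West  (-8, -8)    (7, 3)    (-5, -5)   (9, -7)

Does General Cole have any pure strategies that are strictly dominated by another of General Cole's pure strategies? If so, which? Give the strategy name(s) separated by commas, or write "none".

L is strictly dominated by R (North: 0>-7, South: 5>-7, East: 6>4, West: -7>-8).
CL: no other strategy beats it everywhere (L at North (1>-7); CR at South (5>-3); R at North (1>0)).
CR: no other strategy beats it everywhere (L at North (6>-7); CL at North (6>1); R at North (6>0)).
Nothing dominates R: L at North (0>-7); CL at South (5=5); CR at South (5>-3).

L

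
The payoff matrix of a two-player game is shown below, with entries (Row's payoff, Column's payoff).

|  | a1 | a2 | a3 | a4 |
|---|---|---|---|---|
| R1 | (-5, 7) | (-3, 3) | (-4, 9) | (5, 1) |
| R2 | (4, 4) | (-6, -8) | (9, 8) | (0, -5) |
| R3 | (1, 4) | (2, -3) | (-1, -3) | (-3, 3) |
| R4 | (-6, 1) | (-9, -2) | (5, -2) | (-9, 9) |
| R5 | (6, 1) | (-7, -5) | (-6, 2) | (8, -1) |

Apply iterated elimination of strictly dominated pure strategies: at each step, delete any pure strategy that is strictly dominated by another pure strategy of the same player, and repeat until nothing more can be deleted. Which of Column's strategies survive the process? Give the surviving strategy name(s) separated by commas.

a3

Row R4 is eliminated: R2 beats it against every remaining column (a1: 4>-6, a2: -6>-9, a3: 9>5, a4: 0>-9).
Column's strategy a2 is strictly dominated by a1 (R1: 7>3, R2: 4>-8, R3: 4>-3, R5: 1>-5) and is removed.
For Row, R2 strictly dominates R3 on the remaining columns (a1: 4>1, a3: 9>-1, a4: 0>-3); eliminate R3.
Column's strategy a1 is strictly dominated by a3 (R1: 9>7, R2: 8>4, R5: 2>1) and is removed.
For Column, a3 strictly dominates a4 on the remaining rows (R1: 9>1, R2: 8>-5, R5: 2>-1); eliminate a4.
Row R1 is eliminated: R2 beats it against every remaining column (a3: 9>-4).
Row's strategy R5 is strictly dominated by R2 (a3: 9>-6) and is removed.
Among the remaining strategies, none is strictly dominated by another pure strategy of the same player, so the elimination stops.
Surviving strategies — Row: {R2}; Column: {a3}.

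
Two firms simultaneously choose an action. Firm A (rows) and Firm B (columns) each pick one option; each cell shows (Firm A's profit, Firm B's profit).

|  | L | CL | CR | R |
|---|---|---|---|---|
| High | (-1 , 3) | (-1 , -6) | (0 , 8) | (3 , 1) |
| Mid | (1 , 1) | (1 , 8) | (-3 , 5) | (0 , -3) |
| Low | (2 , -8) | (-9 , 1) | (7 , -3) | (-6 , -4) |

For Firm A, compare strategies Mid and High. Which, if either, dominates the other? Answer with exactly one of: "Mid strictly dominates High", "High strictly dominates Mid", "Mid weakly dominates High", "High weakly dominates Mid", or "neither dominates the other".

Mid's payoffs vs High's, by Firm B's action — L: 1>-1, CL: 1>-1, CR: -3<0, R: 0<3.
Mid does better at L, CL but worse at CR, R; neither strategy dominates the other.

neither dominates the other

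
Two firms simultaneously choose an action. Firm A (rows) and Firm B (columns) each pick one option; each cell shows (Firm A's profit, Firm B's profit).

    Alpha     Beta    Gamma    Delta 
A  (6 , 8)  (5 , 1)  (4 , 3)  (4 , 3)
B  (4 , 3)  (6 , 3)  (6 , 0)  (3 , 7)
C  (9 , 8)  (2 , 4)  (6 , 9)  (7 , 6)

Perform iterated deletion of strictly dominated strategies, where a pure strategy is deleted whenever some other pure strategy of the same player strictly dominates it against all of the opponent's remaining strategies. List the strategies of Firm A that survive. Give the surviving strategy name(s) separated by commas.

B, C

For Firm B, Delta strictly dominates Beta on the remaining rows (A: 3>1, B: 7>3, C: 6>4); eliminate Beta.
Row A is eliminated: C beats it against every remaining column (Alpha: 9>6, Gamma: 6>4, Delta: 7>4).
Among the remaining strategies, none is strictly dominated by another pure strategy of the same player, so the elimination stops.
Surviving strategies — Firm A: {B, C}; Firm B: {Alpha, Gamma, Delta}.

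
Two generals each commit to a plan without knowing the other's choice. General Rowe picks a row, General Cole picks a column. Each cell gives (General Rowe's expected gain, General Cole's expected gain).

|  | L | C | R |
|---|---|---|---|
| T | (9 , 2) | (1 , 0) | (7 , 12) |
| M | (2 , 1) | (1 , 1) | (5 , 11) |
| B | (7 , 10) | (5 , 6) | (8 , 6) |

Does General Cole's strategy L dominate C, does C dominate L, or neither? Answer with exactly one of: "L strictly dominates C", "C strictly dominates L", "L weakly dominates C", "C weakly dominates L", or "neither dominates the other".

L weakly dominates C

Compare L to C across each choice by General Rowe: T: 2>0, M: 1=1, B: 10>6.
L is at least as good everywhere and strictly better somewhere (tied only at M), so L weakly but not strictly dominates C.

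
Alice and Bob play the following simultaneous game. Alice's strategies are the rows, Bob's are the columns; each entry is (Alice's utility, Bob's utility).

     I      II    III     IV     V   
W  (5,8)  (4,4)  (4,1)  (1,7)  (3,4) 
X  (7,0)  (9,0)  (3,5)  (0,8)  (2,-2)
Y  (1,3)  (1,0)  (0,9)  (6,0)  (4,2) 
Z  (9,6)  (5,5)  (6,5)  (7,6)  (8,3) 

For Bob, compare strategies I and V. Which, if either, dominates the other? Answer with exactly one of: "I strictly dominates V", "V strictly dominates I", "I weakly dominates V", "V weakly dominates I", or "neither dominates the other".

Compare I to V across each choice by Alice: W: 8>4, X: 0>-2, Y: 3>2, Z: 6>3.
Every comparison favours I, so I strictly dominates V.

I strictly dominates V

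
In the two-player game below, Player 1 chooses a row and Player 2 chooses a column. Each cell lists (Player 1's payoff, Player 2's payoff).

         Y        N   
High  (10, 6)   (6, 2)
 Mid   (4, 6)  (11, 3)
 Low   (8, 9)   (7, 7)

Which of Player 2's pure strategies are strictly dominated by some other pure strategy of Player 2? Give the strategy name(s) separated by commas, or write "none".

Y: no other strategy beats it everywhere (N at High (6>2)).
N is strictly dominated by Y (High: 6>2, Mid: 6>3, Low: 9>7).

N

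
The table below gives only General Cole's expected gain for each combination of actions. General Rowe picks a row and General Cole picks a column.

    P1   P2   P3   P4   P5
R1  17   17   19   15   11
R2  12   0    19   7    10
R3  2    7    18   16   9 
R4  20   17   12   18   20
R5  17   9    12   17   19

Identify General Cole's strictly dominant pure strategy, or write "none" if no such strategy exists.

none

P1 fails to dominate P2 at R1 (17=17).
P2 fails to dominate P1 at R1 (17=17).
P3 fails to dominate P1 at R4 (12<20).
P4 fails to dominate P1 at R1 (15<17).
P5 fails to dominate P1 at R1 (11<17).
No single strategy dominates all the others.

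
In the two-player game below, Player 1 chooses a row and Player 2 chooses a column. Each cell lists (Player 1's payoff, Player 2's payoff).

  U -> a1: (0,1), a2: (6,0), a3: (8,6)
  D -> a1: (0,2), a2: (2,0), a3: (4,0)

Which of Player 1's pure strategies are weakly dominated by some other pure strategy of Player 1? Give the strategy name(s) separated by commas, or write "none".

U: no other strategy beats it everywhere (D at a2 (6>2)).
D: dominated, since U does at least as well everywhere (a1: 0=0, a2: 6>2, a3: 8>4).

D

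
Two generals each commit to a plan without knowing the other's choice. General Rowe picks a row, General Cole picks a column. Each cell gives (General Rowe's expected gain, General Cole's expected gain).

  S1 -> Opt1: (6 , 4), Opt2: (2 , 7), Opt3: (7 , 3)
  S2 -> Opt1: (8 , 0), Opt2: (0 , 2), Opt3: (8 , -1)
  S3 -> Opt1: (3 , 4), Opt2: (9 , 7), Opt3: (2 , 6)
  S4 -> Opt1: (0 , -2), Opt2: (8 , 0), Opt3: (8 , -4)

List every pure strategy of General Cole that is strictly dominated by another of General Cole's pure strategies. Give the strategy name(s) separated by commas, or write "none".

Opt1, Opt3

Opt1 is strictly dominated by Opt2 (S1: 7>4, S2: 2>0, S3: 7>4, S4: 0>-2).
Opt2 is not dominated — it holds its own against Opt1 at S1 (7>4); Opt3 at S1 (7>3).
Opt2 strictly dominates Opt3 — S1: 7>3, S2: 2>-1, S3: 7>6, S4: 0>-4.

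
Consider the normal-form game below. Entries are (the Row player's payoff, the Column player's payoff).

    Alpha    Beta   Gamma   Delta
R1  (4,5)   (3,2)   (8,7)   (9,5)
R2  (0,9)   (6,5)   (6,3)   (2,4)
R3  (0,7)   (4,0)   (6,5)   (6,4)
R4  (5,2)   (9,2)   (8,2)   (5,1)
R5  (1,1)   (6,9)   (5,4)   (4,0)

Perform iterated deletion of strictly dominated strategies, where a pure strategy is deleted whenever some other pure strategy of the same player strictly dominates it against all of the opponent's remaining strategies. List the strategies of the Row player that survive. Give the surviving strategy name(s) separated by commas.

Row R2 is eliminated: R4 beats it against every remaining column (Alpha: 5>0, Beta: 9>6, Gamma: 8>6, Delta: 5>2).
For the Row player, R4 strictly dominates R5 on the remaining columns (Alpha: 5>1, Beta: 9>6, Gamma: 8>5, Delta: 5>4); eliminate R5.
Column Delta is eliminated: Gamma beats it against every remaining row (R1: 7>5, R3: 5>4, R4: 2>1).
Row R3 is eliminated: R4 beats it against every remaining column (Alpha: 5>0, Beta: 9>4, Gamma: 8>6).
Among the remaining strategies, none is strictly dominated by another pure strategy of the same player, so the elimination stops.
Surviving strategies — the Row player: {R1, R4}; the Column player: {Alpha, Beta, Gamma}.

R1, R4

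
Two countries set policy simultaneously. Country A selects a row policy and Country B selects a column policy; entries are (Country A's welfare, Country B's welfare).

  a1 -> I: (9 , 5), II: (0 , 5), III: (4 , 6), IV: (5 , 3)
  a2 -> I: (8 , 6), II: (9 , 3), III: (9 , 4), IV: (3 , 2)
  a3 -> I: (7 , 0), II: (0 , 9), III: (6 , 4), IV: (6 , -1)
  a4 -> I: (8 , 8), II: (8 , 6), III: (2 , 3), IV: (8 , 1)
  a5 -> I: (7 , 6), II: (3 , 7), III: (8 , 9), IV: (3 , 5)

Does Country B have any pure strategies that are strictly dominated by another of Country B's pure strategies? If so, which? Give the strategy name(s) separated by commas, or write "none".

IV

Nothing dominates I: II at a1 (5=5); III at a2 (6>4); IV at a1 (5>3).
Nothing dominates II: I at a1 (5=5); III at a3 (9>4); IV at a1 (5>3).
III is not dominated — it holds its own against I at a1 (6>5); II at a1 (6>5); IV at a1 (6>3).
IV: dominated, since I does at least as well everywhere (a1: 5>3, a2: 6>2, a3: 0>-1, a4: 8>1, a5: 6>5).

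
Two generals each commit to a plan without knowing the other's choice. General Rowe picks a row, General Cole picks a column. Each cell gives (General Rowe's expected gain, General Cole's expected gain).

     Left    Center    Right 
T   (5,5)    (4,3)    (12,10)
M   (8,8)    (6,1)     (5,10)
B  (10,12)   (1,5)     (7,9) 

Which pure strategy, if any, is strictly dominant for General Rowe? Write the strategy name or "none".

T fails to dominate M at Left (5<8).
M fails to dominate T at Right (5<12).
B fails to dominate T at Center (1<4).
No single strategy dominates all the others.

none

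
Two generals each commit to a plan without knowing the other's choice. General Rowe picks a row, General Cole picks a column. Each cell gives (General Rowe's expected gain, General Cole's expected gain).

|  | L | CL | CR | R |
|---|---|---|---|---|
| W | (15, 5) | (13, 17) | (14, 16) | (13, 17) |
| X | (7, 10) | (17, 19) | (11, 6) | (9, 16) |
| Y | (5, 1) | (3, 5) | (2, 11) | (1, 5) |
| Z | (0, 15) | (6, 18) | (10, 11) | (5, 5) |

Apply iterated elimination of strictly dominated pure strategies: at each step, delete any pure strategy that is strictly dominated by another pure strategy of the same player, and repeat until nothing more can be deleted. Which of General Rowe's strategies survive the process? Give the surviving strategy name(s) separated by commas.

W, X

Row Y is eliminated: W beats it against every remaining column (L: 15>5, CL: 13>3, CR: 14>2, R: 13>1).
General Rowe's strategy Z is strictly dominated by W (L: 15>0, CL: 13>6, CR: 14>10, R: 13>5) and is removed.
For General Cole, CL strictly dominates L on the remaining rows (W: 17>5, X: 19>10); eliminate L.
General Cole's strategy CR is strictly dominated by CL (W: 17>16, X: 19>6) and is removed.
Among the remaining strategies, none is strictly dominated by another pure strategy of the same player, so the elimination stops.
Surviving strategies — General Rowe: {W, X}; General Cole: {CL, R}.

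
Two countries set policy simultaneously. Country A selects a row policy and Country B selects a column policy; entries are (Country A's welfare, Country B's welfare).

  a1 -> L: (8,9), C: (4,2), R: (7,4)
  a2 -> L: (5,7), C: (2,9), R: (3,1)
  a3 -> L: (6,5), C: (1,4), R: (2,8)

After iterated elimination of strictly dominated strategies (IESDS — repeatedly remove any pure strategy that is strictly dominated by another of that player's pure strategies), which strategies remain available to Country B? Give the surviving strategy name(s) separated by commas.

Country A's strategy a2 is strictly dominated by a1 (L: 8>5, C: 4>2, R: 7>3) and is removed.
For Country A, a1 strictly dominates a3 on the remaining columns (L: 8>6, C: 4>1, R: 7>2); eliminate a3.
For Country B, L strictly dominates C on the remaining rows (a1: 9>2); eliminate C.
For Country B, L strictly dominates R on the remaining rows (a1: 9>4); eliminate R.
Among the remaining strategies, none is strictly dominated by another pure strategy of the same player, so the elimination stops.
Surviving strategies — Country A: {a1}; Country B: {L}.

L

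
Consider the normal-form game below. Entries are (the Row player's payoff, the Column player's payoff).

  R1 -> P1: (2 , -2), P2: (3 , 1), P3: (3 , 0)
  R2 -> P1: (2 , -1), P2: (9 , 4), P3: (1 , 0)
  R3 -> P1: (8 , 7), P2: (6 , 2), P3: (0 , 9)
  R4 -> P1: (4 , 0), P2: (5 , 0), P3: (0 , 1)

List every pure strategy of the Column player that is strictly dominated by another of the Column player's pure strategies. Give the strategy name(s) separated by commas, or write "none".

P1: dominated, since P3 does at least as well everywhere (R1: 0>-2, R2: 0>-1, R3: 9>7, R4: 1>0).
P2: no other strategy beats it everywhere (P1 at R1 (1>-2); P3 at R1 (1>0)).
Nothing dominates P3: P1 at R1 (0>-2); P2 at R3 (9>2).

P1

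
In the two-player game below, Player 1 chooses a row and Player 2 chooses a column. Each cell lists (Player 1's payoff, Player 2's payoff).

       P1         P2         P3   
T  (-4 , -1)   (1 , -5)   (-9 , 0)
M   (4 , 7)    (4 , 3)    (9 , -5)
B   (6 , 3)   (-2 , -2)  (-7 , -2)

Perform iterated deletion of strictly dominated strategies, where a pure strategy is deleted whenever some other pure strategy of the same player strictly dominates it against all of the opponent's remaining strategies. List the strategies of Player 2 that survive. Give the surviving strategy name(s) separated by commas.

Player 1's strategy T is strictly dominated by M (P1: 4>-4, P2: 4>1, P3: 9>-9) and is removed.
Player 2's strategy P2 is strictly dominated by P1 (M: 7>3, B: 3>-2) and is removed.
Column P3 is eliminated: P1 beats it against every remaining row (M: 7>-5, B: 3>-2).
For Player 1, B strictly dominates M on the remaining columns (P1: 6>4); eliminate M.
Among the remaining strategies, none is strictly dominated by another pure strategy of the same player, so the elimination stops.
Surviving strategies — Player 1: {B}; Player 2: {P1}.

P1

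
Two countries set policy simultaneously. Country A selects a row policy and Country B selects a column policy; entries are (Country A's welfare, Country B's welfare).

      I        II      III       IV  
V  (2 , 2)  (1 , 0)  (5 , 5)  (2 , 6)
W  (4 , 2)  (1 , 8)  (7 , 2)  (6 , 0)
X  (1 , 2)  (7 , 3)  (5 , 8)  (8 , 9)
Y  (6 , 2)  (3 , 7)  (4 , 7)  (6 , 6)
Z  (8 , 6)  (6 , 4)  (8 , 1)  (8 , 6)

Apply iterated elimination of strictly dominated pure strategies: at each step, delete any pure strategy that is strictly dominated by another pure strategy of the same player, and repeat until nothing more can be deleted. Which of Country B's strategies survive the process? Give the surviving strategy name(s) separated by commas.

Country A's strategy V is strictly dominated by Z (I: 8>2, II: 6>1, III: 8>5, IV: 8>2) and is removed.
Country A's strategy W is strictly dominated by Z (I: 8>4, II: 6>1, III: 8>7, IV: 8>6) and is removed.
Row Y is eliminated: Z beats it against every remaining column (I: 8>6, II: 6>3, III: 8>4, IV: 8>6).
Column II is eliminated: IV beats it against every remaining row (X: 9>3, Z: 6>4).
Country B's strategy III is strictly dominated by IV (X: 9>8, Z: 6>1) and is removed.
Among the remaining strategies, none is strictly dominated by another pure strategy of the same player, so the elimination stops.
Surviving strategies — Country A: {X, Z}; Country B: {I, IV}.

I, IV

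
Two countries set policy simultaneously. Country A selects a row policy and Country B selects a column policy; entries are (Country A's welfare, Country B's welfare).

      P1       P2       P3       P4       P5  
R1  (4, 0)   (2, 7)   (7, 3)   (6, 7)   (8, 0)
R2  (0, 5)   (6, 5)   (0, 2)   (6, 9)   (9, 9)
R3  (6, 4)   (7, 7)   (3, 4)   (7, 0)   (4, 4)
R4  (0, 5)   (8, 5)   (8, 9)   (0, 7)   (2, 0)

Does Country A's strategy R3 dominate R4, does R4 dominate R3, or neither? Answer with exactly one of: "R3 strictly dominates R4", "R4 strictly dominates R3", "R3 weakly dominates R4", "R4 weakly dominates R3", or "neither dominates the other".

neither dominates the other

R3's payoffs vs R4's, by Country B's action — P1: 6>0, P2: 7<8, P3: 3<8, P4: 7>0, P5: 4>2.
R3 does better at P1, P4, P5 but worse at P2, P3; neither strategy dominates the other.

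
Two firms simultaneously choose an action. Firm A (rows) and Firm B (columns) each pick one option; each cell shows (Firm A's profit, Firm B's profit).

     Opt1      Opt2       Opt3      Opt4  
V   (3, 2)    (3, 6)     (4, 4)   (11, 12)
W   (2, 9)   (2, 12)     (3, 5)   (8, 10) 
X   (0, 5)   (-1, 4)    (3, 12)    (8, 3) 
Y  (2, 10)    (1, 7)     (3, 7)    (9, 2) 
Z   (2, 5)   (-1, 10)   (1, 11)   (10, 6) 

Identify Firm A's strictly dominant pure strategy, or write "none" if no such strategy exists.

V vs W: Opt1: 3>2, Opt2: 3>2, Opt3: 4>3, Opt4: 11>8.
V vs X: Opt1: 3>0, Opt2: 3>-1, Opt3: 4>3, Opt4: 11>8.
V vs Y: Opt1: 3>2, Opt2: 3>1, Opt3: 4>3, Opt4: 11>9.
V vs Z: Opt1: 3>2, Opt2: 3>-1, Opt3: 4>1, Opt4: 11>10.
V strictly beats every other strategy against every opponent action, so it is strictly dominant.

V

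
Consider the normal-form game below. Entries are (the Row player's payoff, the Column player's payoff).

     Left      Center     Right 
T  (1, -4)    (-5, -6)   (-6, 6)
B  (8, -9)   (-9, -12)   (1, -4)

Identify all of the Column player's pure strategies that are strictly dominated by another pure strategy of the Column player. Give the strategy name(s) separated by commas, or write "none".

Left: dominated, since Right does at least as well everywhere (T: 6>-4, B: -4>-9).
Left strictly dominates Center — T: -4>-6, B: -9>-12.
Right is not dominated — it holds its own against Left at T (6>-4); Center at T (6>-6).

Left, Center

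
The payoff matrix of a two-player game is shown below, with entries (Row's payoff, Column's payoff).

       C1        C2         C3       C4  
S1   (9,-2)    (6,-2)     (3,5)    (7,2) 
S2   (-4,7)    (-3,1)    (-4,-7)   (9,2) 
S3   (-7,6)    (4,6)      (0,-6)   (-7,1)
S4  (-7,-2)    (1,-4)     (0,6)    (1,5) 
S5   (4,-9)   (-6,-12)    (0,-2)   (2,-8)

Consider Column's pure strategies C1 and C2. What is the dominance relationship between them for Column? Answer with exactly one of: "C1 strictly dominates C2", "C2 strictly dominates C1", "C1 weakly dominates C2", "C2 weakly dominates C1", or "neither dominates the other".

C1 weakly dominates C2

Compare C1 to C2 across each choice by Row: S1: -2=-2, S2: 7>1, S3: 6=6, S4: -2>-4, S5: -9>-12.
C1 is at least as good everywhere and strictly better somewhere (tied only at S1, S3), so C1 weakly but not strictly dominates C2.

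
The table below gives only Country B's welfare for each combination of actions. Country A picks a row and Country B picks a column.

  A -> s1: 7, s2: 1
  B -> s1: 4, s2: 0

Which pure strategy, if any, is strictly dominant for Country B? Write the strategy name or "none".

s1

s1 vs s2: A: 7>1, B: 4>0.
s1 strictly beats every other strategy against every opponent action, so it is strictly dominant.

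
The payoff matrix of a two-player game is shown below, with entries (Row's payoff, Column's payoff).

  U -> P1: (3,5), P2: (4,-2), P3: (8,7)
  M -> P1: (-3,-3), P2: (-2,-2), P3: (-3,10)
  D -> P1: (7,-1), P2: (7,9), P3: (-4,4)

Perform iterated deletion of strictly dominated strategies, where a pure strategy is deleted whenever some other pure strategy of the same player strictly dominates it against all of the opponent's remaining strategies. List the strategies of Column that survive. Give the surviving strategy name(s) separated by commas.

P2, P3

For Row, U strictly dominates M on the remaining columns (P1: 3>-3, P2: 4>-2, P3: 8>-3); eliminate M.
Column P1 is eliminated: P3 beats it against every remaining row (U: 7>5, D: 4>-1).
Among the remaining strategies, none is strictly dominated by another pure strategy of the same player, so the elimination stops.
Surviving strategies — Row: {U, D}; Column: {P2, P3}.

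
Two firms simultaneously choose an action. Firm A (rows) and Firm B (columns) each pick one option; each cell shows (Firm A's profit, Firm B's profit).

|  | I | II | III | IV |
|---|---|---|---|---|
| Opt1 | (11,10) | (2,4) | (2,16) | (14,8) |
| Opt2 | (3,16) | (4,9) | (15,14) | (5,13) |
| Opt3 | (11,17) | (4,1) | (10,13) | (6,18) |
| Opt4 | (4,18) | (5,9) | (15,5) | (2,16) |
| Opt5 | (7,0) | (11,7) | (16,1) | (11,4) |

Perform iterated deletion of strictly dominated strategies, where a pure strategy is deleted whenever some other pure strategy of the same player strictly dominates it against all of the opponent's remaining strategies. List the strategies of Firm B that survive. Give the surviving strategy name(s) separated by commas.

I, II, III, IV

For Firm A, Opt5 strictly dominates Opt2 on the remaining columns (I: 7>3, II: 11>4, III: 16>15, IV: 11>5); eliminate Opt2.
Firm A's strategy Opt4 is strictly dominated by Opt5 (I: 7>4, II: 11>5, III: 16>15, IV: 11>2) and is removed.
Among the remaining strategies, none is strictly dominated by another pure strategy of the same player, so the elimination stops.
Surviving strategies — Firm A: {Opt1, Opt3, Opt5}; Firm B: {I, II, III, IV}.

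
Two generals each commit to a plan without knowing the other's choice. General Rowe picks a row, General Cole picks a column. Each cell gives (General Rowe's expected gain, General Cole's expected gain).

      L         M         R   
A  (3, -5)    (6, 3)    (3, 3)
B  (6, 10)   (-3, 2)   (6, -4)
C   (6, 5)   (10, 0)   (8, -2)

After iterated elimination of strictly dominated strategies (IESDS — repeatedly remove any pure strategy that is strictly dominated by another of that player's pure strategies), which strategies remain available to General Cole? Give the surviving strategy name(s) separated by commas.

For General Rowe, C strictly dominates A on the remaining columns (L: 6>3, M: 10>6, R: 8>3); eliminate A.
For General Cole, L strictly dominates M on the remaining rows (B: 10>2, C: 5>0); eliminate M.
General Cole's strategy R is strictly dominated by L (B: 10>-4, C: 5>-2) and is removed.
Among the remaining strategies, none is strictly dominated by another pure strategy of the same player, so the elimination stops.
Surviving strategies — General Rowe: {B, C}; General Cole: {L}.

L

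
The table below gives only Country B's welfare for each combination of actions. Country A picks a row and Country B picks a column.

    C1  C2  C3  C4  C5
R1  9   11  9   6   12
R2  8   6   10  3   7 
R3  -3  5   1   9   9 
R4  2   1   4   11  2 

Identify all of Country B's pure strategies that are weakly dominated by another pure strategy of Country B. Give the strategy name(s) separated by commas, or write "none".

C1 is weakly dominated by C3 (R1: 9=9, R2: 10>8, R3: 1>-3, R4: 4>2).
C2: dominated, since C5 does at least as well everywhere (R1: 12>11, R2: 7>6, R3: 9>5, R4: 2>1).
Nothing dominates C3: C1 at R2 (10>8); C2 at R2 (10>6); C4 at R1 (9>6); C5 at R2 (10>7).
C4: no other strategy beats it everywhere (C1 at R3 (9>-3); C2 at R3 (9>5); C3 at R3 (9>1); C5 at R4 (11>2)).
C5: no other strategy beats it everywhere (C1 at R1 (12>9); C2 at R1 (12>11); C3 at R1 (12>9); C4 at R1 (12>6)).

C1, C2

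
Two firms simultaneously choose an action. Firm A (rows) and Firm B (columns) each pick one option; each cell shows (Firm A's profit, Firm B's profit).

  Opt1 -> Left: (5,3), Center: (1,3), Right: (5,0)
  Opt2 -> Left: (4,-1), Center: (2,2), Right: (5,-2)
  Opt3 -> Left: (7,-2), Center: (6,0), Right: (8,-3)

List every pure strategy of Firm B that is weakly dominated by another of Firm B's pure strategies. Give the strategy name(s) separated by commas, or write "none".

Left, Right

Left: dominated, since Center does at least as well everywhere (Opt1: 3=3, Opt2: 2>-1, Opt3: 0>-2).
Center: no other strategy beats it everywhere (Left at Opt2 (2>-1); Right at Opt1 (3>0)).
Right is weakly dominated by Left (Opt1: 3>0, Opt2: -1>-2, Opt3: -2>-3).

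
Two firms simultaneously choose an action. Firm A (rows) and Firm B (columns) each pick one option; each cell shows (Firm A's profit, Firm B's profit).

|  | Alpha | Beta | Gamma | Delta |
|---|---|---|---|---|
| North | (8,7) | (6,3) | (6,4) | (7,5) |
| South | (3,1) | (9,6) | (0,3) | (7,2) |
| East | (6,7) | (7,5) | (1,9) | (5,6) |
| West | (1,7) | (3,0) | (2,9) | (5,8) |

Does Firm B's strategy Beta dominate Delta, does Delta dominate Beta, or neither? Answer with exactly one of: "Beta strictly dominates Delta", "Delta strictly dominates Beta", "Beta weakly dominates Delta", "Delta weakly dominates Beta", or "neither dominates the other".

Beta's payoffs vs Delta's, by Firm A's action — North: 3<5, South: 6>2, East: 5<6, West: 0<8.
Beta does better at South but worse at North, East, West; neither strategy dominates the other.

neither dominates the other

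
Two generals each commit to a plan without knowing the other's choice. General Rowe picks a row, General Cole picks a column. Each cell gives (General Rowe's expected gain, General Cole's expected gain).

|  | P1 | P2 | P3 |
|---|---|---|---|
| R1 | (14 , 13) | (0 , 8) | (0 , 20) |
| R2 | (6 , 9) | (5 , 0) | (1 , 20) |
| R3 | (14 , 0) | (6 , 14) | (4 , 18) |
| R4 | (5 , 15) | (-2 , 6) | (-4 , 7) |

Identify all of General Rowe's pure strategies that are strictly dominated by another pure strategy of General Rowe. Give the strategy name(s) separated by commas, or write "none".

R2, R4

R1 is not dominated — it holds its own against R2 at P1 (14>6); R3 at P1 (14=14); R4 at P1 (14>5).
R3 strictly dominates R2 — P1: 14>6, P2: 6>5, P3: 4>1.
R3: no other strategy beats it everywhere (R1 at P1 (14=14); R2 at P1 (14>6); R4 at P1 (14>5)).
R1 strictly dominates R4 — P1: 14>5, P2: 0>-2, P3: 0>-4.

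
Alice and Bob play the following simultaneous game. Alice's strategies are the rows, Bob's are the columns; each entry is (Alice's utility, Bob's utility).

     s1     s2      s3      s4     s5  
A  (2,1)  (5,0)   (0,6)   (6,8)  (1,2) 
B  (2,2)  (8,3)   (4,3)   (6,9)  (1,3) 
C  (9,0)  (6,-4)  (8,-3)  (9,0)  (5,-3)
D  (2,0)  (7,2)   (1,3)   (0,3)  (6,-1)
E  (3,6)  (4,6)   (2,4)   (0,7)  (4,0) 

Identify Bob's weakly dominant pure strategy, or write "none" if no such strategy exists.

s4 vs s1: A: 8>1, B: 9>2, C: 0=0, D: 3>0, E: 7>6.
s4 vs s2: A: 8>0, B: 9>3, C: 0>-4, D: 3>2, E: 7>6.
s4 vs s3: A: 8>6, B: 9>3, C: 0>-3, D: 3=3, E: 7>4.
s4 vs s5: A: 8>2, B: 9>3, C: 0>-3, D: 3>-1, E: 7>0.
s4 is at least as good as every other strategy against every opponent action, so it is weakly dominant.

s4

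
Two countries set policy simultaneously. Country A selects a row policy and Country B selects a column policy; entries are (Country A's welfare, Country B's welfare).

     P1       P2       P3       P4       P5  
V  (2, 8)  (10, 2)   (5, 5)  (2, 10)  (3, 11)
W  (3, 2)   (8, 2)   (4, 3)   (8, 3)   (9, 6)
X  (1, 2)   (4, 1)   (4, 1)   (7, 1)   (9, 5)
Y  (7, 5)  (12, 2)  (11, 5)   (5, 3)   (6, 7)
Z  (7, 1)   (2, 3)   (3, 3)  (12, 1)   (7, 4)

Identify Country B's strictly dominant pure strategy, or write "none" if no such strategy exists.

P5

P5 vs P1: V: 11>8, W: 6>2, X: 5>2, Y: 7>5, Z: 4>1.
P5 vs P2: V: 11>2, W: 6>2, X: 5>1, Y: 7>2, Z: 4>3.
P5 vs P3: V: 11>5, W: 6>3, X: 5>1, Y: 7>5, Z: 4>3.
P5 vs P4: V: 11>10, W: 6>3, X: 5>1, Y: 7>3, Z: 4>1.
P5 strictly beats every other strategy against every opponent action, so it is strictly dominant.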